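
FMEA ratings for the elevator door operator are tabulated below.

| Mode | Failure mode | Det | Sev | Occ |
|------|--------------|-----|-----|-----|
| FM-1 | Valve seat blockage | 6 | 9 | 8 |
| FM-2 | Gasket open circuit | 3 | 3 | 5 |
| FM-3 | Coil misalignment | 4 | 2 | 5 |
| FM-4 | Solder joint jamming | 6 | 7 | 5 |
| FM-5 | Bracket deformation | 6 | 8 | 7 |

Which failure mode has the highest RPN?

FM-1

RPN = Severity × Occurrence × Detection:
  FM-1: 9 × 8 × 6 = 432
  FM-2: 3 × 5 × 3 = 45
  FM-3: 2 × 5 × 4 = 40
  FM-4: 7 × 5 × 6 = 210
  FM-5: 8 × 7 × 6 = 336
Highest RPN is 432 → FM-1.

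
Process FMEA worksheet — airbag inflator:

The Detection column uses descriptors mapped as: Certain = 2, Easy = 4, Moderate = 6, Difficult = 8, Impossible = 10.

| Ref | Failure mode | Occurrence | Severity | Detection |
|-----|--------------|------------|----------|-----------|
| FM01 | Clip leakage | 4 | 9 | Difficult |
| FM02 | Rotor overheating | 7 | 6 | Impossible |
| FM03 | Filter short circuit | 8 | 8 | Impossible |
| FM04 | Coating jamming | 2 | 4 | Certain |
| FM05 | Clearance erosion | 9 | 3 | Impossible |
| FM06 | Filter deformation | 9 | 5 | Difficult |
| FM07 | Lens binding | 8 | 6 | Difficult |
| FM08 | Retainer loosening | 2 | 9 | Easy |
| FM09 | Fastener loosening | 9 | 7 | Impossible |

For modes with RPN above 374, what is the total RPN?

RPN = Severity × Occurrence × Detection:
  FM01: 9 × 4 × 8 = 288
  FM02: 6 × 7 × 10 = 420
  FM03: 8 × 8 × 10 = 640
  FM04: 4 × 2 × 2 = 16
  FM05: 3 × 9 × 10 = 270
  FM06: 5 × 9 × 8 = 360
  FM07: 6 × 8 × 8 = 384
  FM08: 9 × 2 × 4 = 72
  FM09: 7 × 9 × 10 = 630
RPN > 374: FM02 (420), FM03 (640), FM07 (384), FM09 (630).
Sum: 420 + 640 + 384 + 630 = 2074.

2074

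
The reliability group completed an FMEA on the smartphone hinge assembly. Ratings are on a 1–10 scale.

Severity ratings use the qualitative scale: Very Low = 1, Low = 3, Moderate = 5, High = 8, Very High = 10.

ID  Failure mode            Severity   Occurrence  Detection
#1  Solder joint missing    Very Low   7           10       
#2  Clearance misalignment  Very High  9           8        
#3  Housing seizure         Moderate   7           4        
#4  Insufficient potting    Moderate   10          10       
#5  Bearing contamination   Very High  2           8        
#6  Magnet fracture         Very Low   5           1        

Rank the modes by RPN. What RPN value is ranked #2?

RPN = Severity × Occurrence × Detection:
  #1: 1 × 7 × 10 = 70
  #2: 10 × 9 × 8 = 720
  #3: 5 × 7 × 4 = 140
  #4: 5 × 10 × 10 = 500
  #5: 10 × 2 × 8 = 160
  #6: 1 × 5 × 1 = 5
Sorted descending: 720, 500, 160, 140, 70, 5.
The second-highest RPN is 500 (#4).

500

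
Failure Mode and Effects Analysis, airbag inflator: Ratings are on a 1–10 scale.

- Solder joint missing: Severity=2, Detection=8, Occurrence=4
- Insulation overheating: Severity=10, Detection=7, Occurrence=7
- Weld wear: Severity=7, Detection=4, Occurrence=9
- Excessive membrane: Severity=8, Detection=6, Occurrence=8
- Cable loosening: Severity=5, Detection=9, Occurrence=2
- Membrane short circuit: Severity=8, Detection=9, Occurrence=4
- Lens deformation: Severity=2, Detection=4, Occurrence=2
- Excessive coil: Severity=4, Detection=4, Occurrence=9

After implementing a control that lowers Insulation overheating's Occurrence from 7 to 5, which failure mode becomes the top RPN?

Excessive membrane

RPN = Severity × Occurrence × Detection:
  Solder joint missing: 2 × 4 × 8 = 64
  Insulation overheating: 10 × 7 × 7 = 490
  Weld wear: 7 × 9 × 4 = 252
  Excessive membrane: 8 × 8 × 6 = 384
  Cable loosening: 5 × 2 × 9 = 90
  Membrane short circuit: 8 × 4 × 9 = 288
  Lens deformation: 2 × 2 × 4 = 16
  Excessive coil: 4 × 9 × 4 = 144
After action: Insulation overheating → 10 × 5 × 7 = 350.
Revised RPNs: Excessive membrane=384, Insulation overheating=350, Membrane short circuit=288, Weld wear=252, Excessive coil=144, Cable loosening=90, Solder joint missing=64, Lens deformation=16.
Highest is now Excessive membrane (384).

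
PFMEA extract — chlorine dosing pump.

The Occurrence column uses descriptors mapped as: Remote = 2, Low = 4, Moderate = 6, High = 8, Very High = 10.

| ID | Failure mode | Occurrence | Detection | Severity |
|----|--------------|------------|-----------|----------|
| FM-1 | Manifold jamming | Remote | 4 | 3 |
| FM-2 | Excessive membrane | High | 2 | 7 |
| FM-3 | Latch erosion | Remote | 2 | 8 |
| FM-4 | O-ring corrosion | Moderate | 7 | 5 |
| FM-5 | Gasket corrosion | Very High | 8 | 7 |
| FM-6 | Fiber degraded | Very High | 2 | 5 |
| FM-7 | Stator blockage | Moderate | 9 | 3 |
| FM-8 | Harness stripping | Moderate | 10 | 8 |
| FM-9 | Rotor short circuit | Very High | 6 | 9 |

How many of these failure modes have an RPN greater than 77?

7

RPN = Severity × Occurrence × Detection:
  FM-1: 3 × 2 × 4 = 24
  FM-2: 7 × 8 × 2 = 112
  FM-3: 8 × 2 × 2 = 32
  FM-4: 5 × 6 × 7 = 210
  FM-5: 7 × 10 × 8 = 560
  FM-6: 5 × 10 × 2 = 100
  FM-7: 3 × 6 × 9 = 162
  FM-8: 8 × 6 × 10 = 480
  FM-9: 9 × 10 × 6 = 540
Modes with RPN > 77: FM-2 (112), FM-4 (210), FM-5 (560), FM-6 (100), FM-7 (162), FM-8 (480), FM-9 (540) → 7.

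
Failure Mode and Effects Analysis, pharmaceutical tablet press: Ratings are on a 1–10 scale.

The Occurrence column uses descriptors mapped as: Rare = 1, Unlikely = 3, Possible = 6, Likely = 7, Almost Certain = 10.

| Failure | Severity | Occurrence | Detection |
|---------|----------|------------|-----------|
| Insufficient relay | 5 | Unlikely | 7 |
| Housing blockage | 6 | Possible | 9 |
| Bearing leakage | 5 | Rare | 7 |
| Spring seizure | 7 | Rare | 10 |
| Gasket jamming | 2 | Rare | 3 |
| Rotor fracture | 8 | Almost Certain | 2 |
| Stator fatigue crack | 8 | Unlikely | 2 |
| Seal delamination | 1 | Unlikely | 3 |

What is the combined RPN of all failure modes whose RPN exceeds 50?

RPN = Severity × Occurrence × Detection:
  Insufficient relay: 5 × 3 × 7 = 105
  Housing blockage: 6 × 6 × 9 = 324
  Bearing leakage: 5 × 1 × 7 = 35
  Spring seizure: 7 × 1 × 10 = 70
  Gasket jamming: 2 × 1 × 3 = 6
  Rotor fracture: 8 × 10 × 2 = 160
  Stator fatigue crack: 8 × 3 × 2 = 48
  Seal delamination: 1 × 3 × 3 = 9
RPN > 50: Insufficient relay (105), Housing blockage (324), Spring seizure (70), Rotor fracture (160).
Sum: 105 + 324 + 70 + 160 = 659.

659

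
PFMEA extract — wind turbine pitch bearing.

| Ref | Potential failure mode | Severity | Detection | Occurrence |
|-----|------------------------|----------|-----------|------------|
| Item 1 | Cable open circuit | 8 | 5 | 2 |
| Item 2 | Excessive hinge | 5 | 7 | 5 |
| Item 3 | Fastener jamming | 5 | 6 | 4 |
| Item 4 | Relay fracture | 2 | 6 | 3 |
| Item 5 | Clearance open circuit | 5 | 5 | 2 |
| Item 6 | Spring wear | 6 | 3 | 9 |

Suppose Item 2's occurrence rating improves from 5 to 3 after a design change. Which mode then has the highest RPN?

Item 6

RPN = Severity × Occurrence × Detection:
  Item 1: 8 × 2 × 5 = 80
  Item 2: 5 × 5 × 7 = 175
  Item 3: 5 × 4 × 6 = 120
  Item 4: 2 × 3 × 6 = 36
  Item 5: 5 × 2 × 5 = 50
  Item 6: 6 × 9 × 3 = 162
After action: Item 2 → 5 × 3 × 7 = 105.
Revised RPNs: Item 6=162, Item 3=120, Item 2=105, Item 1=80, Item 5=50, Item 4=36.
Highest is now Item 6 (162).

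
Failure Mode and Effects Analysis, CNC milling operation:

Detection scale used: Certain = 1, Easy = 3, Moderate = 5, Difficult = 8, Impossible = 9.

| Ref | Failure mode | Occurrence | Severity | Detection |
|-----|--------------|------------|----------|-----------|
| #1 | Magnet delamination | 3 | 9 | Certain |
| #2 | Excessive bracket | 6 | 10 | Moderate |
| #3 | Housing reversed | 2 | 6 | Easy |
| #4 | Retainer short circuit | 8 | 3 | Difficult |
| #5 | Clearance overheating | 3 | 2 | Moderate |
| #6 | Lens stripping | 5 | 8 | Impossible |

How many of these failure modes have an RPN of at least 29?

5

RPN = Severity × Occurrence × Detection:
  #1: 9 × 3 × 1 = 27
  #2: 10 × 6 × 5 = 300
  #3: 6 × 2 × 3 = 36
  #4: 3 × 8 × 8 = 192
  #5: 2 × 3 × 5 = 30
  #6: 8 × 5 × 9 = 360
Modes with RPN ≥ 29: #2 (300), #3 (36), #4 (192), #5 (30), #6 (360) → 5.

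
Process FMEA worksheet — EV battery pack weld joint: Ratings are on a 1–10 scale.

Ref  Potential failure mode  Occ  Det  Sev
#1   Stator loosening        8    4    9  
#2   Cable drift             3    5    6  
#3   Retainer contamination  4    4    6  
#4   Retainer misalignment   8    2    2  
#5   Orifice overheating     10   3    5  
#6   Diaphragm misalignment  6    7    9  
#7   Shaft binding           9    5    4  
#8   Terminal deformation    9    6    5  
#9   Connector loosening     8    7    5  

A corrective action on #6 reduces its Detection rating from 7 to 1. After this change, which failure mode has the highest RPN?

RPN = Severity × Occurrence × Detection:
  #1: 9 × 8 × 4 = 288
  #2: 6 × 3 × 5 = 90
  #3: 6 × 4 × 4 = 96
  #4: 2 × 8 × 2 = 32
  #5: 5 × 10 × 3 = 150
  #6: 9 × 6 × 7 = 378
  #7: 4 × 9 × 5 = 180
  #8: 5 × 9 × 6 = 270
  #9: 5 × 8 × 7 = 280
After action: #6 → 9 × 6 × 1 = 54.
Revised RPNs: #1=288, #9=280, #8=270, #7=180, #5=150, #3=96, #2=90, #6=54, #4=32.
Highest is now #1 (288).

#1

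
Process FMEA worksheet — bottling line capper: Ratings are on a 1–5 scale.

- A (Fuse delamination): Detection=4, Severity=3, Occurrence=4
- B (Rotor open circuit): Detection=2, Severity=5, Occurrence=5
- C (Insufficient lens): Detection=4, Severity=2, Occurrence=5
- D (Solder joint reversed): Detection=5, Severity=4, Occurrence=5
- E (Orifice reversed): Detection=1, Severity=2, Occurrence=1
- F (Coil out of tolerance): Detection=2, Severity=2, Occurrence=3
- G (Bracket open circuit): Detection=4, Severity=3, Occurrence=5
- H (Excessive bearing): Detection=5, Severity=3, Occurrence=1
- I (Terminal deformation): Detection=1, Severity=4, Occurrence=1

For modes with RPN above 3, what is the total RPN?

329

RPN = Severity × Occurrence × Detection:
  A: 3 × 4 × 4 = 48
  B: 5 × 5 × 2 = 50
  C: 2 × 5 × 4 = 40
  D: 4 × 5 × 5 = 100
  E: 2 × 1 × 1 = 2
  F: 2 × 3 × 2 = 12
  G: 3 × 5 × 4 = 60
  H: 3 × 1 × 5 = 15
  I: 4 × 1 × 1 = 4
RPN > 3: A (48), B (50), C (40), D (100), F (12), G (60), H (15), I (4).
Sum: 48 + 50 + 40 + 100 + 12 + 60 + 15 + 4 = 329.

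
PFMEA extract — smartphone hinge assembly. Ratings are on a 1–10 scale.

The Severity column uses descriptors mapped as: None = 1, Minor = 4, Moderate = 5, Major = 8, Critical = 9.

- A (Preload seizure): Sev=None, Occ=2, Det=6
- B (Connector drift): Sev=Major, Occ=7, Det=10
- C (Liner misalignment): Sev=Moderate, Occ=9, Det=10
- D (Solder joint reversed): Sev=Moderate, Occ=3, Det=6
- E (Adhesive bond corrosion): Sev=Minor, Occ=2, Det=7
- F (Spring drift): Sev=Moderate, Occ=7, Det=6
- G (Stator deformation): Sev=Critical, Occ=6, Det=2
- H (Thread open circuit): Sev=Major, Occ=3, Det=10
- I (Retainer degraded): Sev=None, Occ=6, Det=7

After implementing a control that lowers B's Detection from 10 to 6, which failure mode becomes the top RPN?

RPN = Severity × Occurrence × Detection:
  A: 1 × 2 × 6 = 12
  B: 8 × 7 × 10 = 560
  C: 5 × 9 × 10 = 450
  D: 5 × 3 × 6 = 90
  E: 4 × 2 × 7 = 56
  F: 5 × 7 × 6 = 210
  G: 9 × 6 × 2 = 108
  H: 8 × 3 × 10 = 240
  I: 1 × 6 × 7 = 42
After action: B → 8 × 7 × 6 = 336.
Revised RPNs: C=450, B=336, H=240, F=210, G=108, D=90, E=56, I=42, A=12.
Highest is now C (450).

C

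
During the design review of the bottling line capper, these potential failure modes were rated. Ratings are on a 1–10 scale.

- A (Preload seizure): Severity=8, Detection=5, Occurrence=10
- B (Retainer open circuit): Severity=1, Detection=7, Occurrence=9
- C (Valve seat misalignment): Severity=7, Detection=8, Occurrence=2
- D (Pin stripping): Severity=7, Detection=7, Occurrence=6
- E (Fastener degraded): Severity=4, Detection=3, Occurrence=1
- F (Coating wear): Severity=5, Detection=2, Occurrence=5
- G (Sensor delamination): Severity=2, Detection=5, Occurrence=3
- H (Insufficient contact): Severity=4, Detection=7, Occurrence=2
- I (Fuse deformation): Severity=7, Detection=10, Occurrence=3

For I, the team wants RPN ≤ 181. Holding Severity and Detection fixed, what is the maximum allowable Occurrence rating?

2

I: S=7, O=3, D=10 → current RPN = 210.
Fixed product = 70. Need 70 × O ≤ 181, so O ≤ 181/70 = 2.59.
Maximum integer Occurrence rating = 2 (gives RPN 140; O=3 would give 210 > 181).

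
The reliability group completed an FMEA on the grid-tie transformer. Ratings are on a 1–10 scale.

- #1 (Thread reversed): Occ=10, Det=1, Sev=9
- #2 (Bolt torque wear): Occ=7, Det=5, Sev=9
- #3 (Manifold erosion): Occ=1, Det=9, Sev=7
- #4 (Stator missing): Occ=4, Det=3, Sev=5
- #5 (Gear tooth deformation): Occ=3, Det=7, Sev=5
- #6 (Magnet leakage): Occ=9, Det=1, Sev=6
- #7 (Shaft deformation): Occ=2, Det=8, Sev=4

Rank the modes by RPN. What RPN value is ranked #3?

RPN = Severity × Occurrence × Detection:
  #1: 9 × 10 × 1 = 90
  #2: 9 × 7 × 5 = 315
  #3: 7 × 1 × 9 = 63
  #4: 5 × 4 × 3 = 60
  #5: 5 × 3 × 7 = 105
  #6: 6 × 9 × 1 = 54
  #7: 4 × 2 × 8 = 64
Sorted descending: 315, 105, 90, 64, 63, 60, 54.
The third-highest RPN is 90 (#1).

90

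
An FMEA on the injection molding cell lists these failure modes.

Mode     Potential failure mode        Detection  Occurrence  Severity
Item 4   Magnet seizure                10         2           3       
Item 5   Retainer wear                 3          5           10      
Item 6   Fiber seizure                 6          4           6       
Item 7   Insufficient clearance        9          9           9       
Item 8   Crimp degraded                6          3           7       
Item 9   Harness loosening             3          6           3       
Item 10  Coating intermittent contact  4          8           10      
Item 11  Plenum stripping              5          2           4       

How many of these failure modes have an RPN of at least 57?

RPN = Severity × Occurrence × Detection:
  Item 4: 3 × 2 × 10 = 60
  Item 5: 10 × 5 × 3 = 150
  Item 6: 6 × 4 × 6 = 144
  Item 7: 9 × 9 × 9 = 729
  Item 8: 7 × 3 × 6 = 126
  Item 9: 3 × 6 × 3 = 54
  Item 10: 10 × 8 × 4 = 320
  Item 11: 4 × 2 × 5 = 40
Modes with RPN ≥ 57: Item 4 (60), Item 5 (150), Item 6 (144), Item 7 (729), Item 8 (126), Item 10 (320) → 6.

6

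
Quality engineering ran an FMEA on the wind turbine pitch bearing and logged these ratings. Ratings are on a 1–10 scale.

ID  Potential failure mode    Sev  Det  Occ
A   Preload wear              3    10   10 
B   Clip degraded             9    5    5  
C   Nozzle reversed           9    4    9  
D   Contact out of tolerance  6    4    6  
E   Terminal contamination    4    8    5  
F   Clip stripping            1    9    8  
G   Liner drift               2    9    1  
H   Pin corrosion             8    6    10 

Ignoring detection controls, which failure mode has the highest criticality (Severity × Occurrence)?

Criticality = Severity × Occurrence:
  A: 3 × 10 = 30
  B: 9 × 5 = 45
  C: 9 × 9 = 81
  D: 6 × 6 = 36
  E: 4 × 5 = 20
  F: 1 × 8 = 8
  G: 2 × 1 = 2
  H: 8 × 10 = 80
Highest criticality is 81 → C.

C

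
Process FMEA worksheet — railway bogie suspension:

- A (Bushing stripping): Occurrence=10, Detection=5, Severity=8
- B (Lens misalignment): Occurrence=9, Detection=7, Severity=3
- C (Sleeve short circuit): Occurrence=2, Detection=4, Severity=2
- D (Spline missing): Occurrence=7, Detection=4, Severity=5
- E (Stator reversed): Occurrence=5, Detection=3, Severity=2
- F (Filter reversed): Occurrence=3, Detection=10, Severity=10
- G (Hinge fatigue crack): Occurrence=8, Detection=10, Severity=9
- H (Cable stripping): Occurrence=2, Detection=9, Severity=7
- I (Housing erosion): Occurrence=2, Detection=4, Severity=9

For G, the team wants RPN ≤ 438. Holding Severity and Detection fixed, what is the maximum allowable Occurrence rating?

G: S=9, O=8, D=10 → current RPN = 720.
Fixed product = 90. Need 90 × O ≤ 438, so O ≤ 438/90 = 4.87.
Maximum integer Occurrence rating = 4 (gives RPN 360; O=5 would give 450 > 438).

4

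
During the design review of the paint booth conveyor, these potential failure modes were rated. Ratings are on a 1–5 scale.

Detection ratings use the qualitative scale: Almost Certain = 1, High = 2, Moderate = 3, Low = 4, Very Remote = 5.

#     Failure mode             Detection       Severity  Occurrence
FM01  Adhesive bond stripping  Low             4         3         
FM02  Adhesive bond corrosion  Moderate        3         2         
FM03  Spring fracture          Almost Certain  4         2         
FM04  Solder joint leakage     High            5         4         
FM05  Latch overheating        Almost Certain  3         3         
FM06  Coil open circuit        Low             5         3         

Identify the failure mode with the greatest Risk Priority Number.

RPN = Severity × Occurrence × Detection:
  FM01: 4 × 3 × 4 = 48
  FM02: 3 × 2 × 3 = 18
  FM03: 4 × 2 × 1 = 8
  FM04: 5 × 4 × 2 = 40
  FM05: 3 × 3 × 1 = 9
  FM06: 5 × 3 × 4 = 60
Highest RPN is 60 → FM06.

FM06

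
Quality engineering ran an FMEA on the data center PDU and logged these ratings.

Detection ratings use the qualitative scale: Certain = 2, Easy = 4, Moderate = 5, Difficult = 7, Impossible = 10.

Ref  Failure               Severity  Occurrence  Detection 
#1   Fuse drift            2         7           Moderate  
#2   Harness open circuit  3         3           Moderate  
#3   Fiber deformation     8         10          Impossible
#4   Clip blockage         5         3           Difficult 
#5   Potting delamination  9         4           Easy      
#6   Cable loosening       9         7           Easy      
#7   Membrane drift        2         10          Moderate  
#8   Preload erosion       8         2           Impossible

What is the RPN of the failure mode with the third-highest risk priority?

160

RPN = Severity × Occurrence × Detection:
  #1: 2 × 7 × 5 = 70
  #2: 3 × 3 × 5 = 45
  #3: 8 × 10 × 10 = 800
  #4: 5 × 3 × 7 = 105
  #5: 9 × 4 × 4 = 144
  #6: 9 × 7 × 4 = 252
  #7: 2 × 10 × 5 = 100
  #8: 8 × 2 × 10 = 160
Sorted descending: 800, 252, 160, 144, 105, 100, 70, 45.
The third-highest RPN is 160 (#8).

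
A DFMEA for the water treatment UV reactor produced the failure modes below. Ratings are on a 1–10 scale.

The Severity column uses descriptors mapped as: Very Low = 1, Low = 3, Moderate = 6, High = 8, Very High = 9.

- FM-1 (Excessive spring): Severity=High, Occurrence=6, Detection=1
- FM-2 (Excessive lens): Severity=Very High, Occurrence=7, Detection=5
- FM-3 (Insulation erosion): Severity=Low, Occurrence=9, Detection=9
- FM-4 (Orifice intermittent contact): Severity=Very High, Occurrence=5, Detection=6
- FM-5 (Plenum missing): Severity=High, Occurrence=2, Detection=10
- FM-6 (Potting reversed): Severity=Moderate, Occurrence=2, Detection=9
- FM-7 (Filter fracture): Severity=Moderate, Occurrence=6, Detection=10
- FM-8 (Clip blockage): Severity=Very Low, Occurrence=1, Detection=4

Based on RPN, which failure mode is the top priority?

RPN = Severity × Occurrence × Detection:
  FM-1: 8 × 6 × 1 = 48
  FM-2: 9 × 7 × 5 = 315
  FM-3: 3 × 9 × 9 = 243
  FM-4: 9 × 5 × 6 = 270
  FM-5: 8 × 2 × 10 = 160
  FM-6: 6 × 2 × 9 = 108
  FM-7: 6 × 6 × 10 = 360
  FM-8: 1 × 1 × 4 = 4
Highest RPN is 360 → FM-7.

FM-7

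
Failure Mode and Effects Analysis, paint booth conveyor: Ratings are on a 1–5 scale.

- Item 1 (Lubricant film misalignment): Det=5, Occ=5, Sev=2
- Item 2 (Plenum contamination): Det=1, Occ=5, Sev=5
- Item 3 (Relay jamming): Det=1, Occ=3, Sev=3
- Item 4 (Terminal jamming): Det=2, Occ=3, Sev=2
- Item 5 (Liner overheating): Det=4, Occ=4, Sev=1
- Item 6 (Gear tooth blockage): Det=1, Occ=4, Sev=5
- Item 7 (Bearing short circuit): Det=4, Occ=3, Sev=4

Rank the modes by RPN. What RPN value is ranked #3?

RPN = Severity × Occurrence × Detection:
  Item 1: 2 × 5 × 5 = 50
  Item 2: 5 × 5 × 1 = 25
  Item 3: 3 × 3 × 1 = 9
  Item 4: 2 × 3 × 2 = 12
  Item 5: 1 × 4 × 4 = 16
  Item 6: 5 × 4 × 1 = 20
  Item 7: 4 × 3 × 4 = 48
Sorted descending: 50, 48, 25, 20, 16, 12, 9.
The third-highest RPN is 25 (Item 2).

25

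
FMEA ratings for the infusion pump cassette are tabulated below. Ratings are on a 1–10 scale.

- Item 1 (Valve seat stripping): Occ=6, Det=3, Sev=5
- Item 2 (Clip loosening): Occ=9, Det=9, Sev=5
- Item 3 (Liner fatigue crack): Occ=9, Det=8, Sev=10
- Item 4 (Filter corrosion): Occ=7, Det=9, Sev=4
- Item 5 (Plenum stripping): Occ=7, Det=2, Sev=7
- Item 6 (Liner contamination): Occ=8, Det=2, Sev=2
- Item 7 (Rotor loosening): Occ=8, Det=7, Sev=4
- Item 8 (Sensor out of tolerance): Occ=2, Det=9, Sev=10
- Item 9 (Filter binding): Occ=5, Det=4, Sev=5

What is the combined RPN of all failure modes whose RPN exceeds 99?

1881

RPN = Severity × Occurrence × Detection:
  Item 1: 5 × 6 × 3 = 90
  Item 2: 5 × 9 × 9 = 405
  Item 3: 10 × 9 × 8 = 720
  Item 4: 4 × 7 × 9 = 252
  Item 5: 7 × 7 × 2 = 98
  Item 6: 2 × 8 × 2 = 32
  Item 7: 4 × 8 × 7 = 224
  Item 8: 10 × 2 × 9 = 180
  Item 9: 5 × 5 × 4 = 100
RPN > 99: Item 2 (405), Item 3 (720), Item 4 (252), Item 7 (224), Item 8 (180), Item 9 (100).
Sum: 405 + 720 + 252 + 224 + 180 + 100 = 1881.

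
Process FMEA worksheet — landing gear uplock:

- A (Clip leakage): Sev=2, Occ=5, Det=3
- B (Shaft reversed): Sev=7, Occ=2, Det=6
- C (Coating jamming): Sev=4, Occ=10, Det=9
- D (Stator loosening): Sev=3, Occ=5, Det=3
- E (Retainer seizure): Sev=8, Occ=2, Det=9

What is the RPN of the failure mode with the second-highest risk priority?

144

RPN = Severity × Occurrence × Detection:
  A: 2 × 5 × 3 = 30
  B: 7 × 2 × 6 = 84
  C: 4 × 10 × 9 = 360
  D: 3 × 5 × 3 = 45
  E: 8 × 2 × 9 = 144
Sorted descending: 360, 144, 84, 45, 30.
The second-highest RPN is 144 (E).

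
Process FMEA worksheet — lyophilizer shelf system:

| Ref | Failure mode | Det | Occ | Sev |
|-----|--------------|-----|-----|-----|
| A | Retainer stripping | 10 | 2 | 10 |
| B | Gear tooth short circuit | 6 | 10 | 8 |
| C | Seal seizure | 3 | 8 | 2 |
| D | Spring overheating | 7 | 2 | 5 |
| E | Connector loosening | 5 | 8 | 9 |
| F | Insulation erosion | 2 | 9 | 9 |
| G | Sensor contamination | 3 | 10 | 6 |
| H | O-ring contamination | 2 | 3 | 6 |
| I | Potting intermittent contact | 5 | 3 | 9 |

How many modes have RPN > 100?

6

RPN = Severity × Occurrence × Detection:
  A: 10 × 2 × 10 = 200
  B: 8 × 10 × 6 = 480
  C: 2 × 8 × 3 = 48
  D: 5 × 2 × 7 = 70
  E: 9 × 8 × 5 = 360
  F: 9 × 9 × 2 = 162
  G: 6 × 10 × 3 = 180
  H: 6 × 3 × 2 = 36
  I: 9 × 3 × 5 = 135
Modes with RPN > 100: A (200), B (480), E (360), F (162), G (180), I (135) → 6.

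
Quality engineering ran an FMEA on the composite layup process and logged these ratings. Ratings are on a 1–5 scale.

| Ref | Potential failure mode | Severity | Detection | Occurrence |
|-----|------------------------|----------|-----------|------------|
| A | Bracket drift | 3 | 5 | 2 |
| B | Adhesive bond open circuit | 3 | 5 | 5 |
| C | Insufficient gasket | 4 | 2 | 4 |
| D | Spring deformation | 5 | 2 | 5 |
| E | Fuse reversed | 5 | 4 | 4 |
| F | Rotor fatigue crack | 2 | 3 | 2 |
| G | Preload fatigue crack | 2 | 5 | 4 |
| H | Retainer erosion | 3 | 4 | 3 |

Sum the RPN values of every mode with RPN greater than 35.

RPN = Severity × Occurrence × Detection:
  A: 3 × 2 × 5 = 30
  B: 3 × 5 × 5 = 75
  C: 4 × 4 × 2 = 32
  D: 5 × 5 × 2 = 50
  E: 5 × 4 × 4 = 80
  F: 2 × 2 × 3 = 12
  G: 2 × 4 × 5 = 40
  H: 3 × 3 × 4 = 36
RPN > 35: B (75), D (50), E (80), G (40), H (36).
Sum: 75 + 50 + 80 + 40 + 36 = 281.

281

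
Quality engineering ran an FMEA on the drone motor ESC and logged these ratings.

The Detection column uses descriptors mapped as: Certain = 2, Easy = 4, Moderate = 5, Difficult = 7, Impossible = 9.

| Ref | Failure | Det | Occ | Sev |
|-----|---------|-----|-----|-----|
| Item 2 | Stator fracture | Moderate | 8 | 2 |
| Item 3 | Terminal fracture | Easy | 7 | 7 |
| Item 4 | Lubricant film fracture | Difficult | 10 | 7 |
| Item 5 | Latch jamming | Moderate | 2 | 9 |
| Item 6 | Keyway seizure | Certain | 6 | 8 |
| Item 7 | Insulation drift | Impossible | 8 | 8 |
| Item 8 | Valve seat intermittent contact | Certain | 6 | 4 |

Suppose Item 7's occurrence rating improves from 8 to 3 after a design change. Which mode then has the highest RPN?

RPN = Severity × Occurrence × Detection:
  Item 2: 2 × 8 × 5 = 80
  Item 3: 7 × 7 × 4 = 196
  Item 4: 7 × 10 × 7 = 490
  Item 5: 9 × 2 × 5 = 90
  Item 6: 8 × 6 × 2 = 96
  Item 7: 8 × 8 × 9 = 576
  Item 8: 4 × 6 × 2 = 48
After action: Item 7 → 8 × 3 × 9 = 216.
Revised RPNs: Item 4=490, Item 7=216, Item 3=196, Item 6=96, Item 5=90, Item 2=80, Item 8=48.
Highest is now Item 4 (490).

Item 4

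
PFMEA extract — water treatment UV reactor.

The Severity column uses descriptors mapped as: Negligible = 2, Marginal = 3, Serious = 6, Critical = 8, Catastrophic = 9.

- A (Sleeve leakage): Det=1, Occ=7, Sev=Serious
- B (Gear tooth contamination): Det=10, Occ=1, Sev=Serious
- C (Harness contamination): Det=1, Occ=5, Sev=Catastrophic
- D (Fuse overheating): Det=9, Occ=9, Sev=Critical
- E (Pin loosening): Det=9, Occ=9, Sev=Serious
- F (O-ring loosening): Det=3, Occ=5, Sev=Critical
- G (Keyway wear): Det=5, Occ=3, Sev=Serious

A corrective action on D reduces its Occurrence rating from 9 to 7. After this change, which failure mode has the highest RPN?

D

RPN = Severity × Occurrence × Detection:
  A: 6 × 7 × 1 = 42
  B: 6 × 1 × 10 = 60
  C: 9 × 5 × 1 = 45
  D: 8 × 9 × 9 = 648
  E: 6 × 9 × 9 = 486
  F: 8 × 5 × 3 = 120
  G: 6 × 3 × 5 = 90
After action: D → 8 × 7 × 9 = 504.
Revised RPNs: D=504, E=486, F=120, G=90, B=60, C=45, A=42.
Highest is now D (504).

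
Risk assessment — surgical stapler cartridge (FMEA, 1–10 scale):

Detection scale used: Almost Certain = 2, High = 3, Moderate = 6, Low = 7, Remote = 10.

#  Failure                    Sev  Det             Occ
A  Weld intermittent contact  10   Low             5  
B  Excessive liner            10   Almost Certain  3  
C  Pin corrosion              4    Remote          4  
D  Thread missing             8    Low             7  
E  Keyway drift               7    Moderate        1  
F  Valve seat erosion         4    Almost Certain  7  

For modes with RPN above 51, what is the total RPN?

RPN = Severity × Occurrence × Detection:
  A: 10 × 5 × 7 = 350
  B: 10 × 3 × 2 = 60
  C: 4 × 4 × 10 = 160
  D: 8 × 7 × 7 = 392
  E: 7 × 1 × 6 = 42
  F: 4 × 7 × 2 = 56
RPN > 51: A (350), B (60), C (160), D (392), F (56).
Sum: 350 + 60 + 160 + 392 + 56 = 1018.

1018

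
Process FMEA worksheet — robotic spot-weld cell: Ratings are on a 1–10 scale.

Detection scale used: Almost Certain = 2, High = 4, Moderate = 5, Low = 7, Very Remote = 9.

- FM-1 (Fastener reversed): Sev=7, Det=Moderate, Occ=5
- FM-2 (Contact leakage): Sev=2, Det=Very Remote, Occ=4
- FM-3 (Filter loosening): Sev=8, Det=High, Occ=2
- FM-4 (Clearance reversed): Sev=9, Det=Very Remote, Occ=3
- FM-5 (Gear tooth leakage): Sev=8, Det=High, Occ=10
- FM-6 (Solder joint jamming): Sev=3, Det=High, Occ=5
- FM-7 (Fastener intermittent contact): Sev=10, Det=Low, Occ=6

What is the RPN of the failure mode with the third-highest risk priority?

RPN = Severity × Occurrence × Detection:
  FM-1: 7 × 5 × 5 = 175
  FM-2: 2 × 4 × 9 = 72
  FM-3: 8 × 2 × 4 = 64
  FM-4: 9 × 3 × 9 = 243
  FM-5: 8 × 10 × 4 = 320
  FM-6: 3 × 5 × 4 = 60
  FM-7: 10 × 6 × 7 = 420
Sorted descending: 420, 320, 243, 175, 72, 64, 60.
The third-highest RPN is 243 (FM-4).

243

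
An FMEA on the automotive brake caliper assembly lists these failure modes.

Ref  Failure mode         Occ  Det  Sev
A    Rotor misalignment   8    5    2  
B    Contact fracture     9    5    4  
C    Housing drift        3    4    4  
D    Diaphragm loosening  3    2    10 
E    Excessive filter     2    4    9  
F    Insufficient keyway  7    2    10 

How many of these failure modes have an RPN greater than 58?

5

RPN = Severity × Occurrence × Detection:
  A: 2 × 8 × 5 = 80
  B: 4 × 9 × 5 = 180
  C: 4 × 3 × 4 = 48
  D: 10 × 3 × 2 = 60
  E: 9 × 2 × 4 = 72
  F: 10 × 7 × 2 = 140
Modes with RPN > 58: A (80), B (180), D (60), E (72), F (140) → 5.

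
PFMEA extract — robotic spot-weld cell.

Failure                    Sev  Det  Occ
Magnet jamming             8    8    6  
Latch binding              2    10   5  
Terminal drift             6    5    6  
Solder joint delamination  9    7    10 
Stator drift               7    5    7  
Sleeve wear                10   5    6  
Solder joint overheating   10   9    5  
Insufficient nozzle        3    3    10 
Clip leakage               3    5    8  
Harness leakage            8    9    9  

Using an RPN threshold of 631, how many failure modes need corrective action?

1

RPN = Severity × Occurrence × Detection:
  Magnet jamming: 8 × 6 × 8 = 384
  Latch binding: 2 × 5 × 10 = 100
  Terminal drift: 6 × 6 × 5 = 180
  Solder joint delamination: 9 × 10 × 7 = 630
  Stator drift: 7 × 7 × 5 = 245
  Sleeve wear: 10 × 6 × 5 = 300
  Solder joint overheating: 10 × 5 × 9 = 450
  Insufficient nozzle: 3 × 10 × 3 = 90
  Clip leakage: 3 × 8 × 5 = 120
  Harness leakage: 8 × 9 × 9 = 648
Modes with RPN ≥ 631: Harness leakage (648) → 1.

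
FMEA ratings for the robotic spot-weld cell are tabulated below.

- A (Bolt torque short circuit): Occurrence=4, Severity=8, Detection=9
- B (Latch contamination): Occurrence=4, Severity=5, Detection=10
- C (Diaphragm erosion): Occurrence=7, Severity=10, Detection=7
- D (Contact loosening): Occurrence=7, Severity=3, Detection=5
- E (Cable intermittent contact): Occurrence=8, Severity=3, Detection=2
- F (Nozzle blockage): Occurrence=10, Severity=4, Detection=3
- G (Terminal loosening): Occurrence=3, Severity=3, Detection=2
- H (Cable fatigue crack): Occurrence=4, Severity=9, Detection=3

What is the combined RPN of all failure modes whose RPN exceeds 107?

1206

RPN = Severity × Occurrence × Detection:
  A: 8 × 4 × 9 = 288
  B: 5 × 4 × 10 = 200
  C: 10 × 7 × 7 = 490
  D: 3 × 7 × 5 = 105
  E: 3 × 8 × 2 = 48
  F: 4 × 10 × 3 = 120
  G: 3 × 3 × 2 = 18
  H: 9 × 4 × 3 = 108
RPN > 107: A (288), B (200), C (490), F (120), H (108).
Sum: 288 + 200 + 490 + 120 + 108 = 1206.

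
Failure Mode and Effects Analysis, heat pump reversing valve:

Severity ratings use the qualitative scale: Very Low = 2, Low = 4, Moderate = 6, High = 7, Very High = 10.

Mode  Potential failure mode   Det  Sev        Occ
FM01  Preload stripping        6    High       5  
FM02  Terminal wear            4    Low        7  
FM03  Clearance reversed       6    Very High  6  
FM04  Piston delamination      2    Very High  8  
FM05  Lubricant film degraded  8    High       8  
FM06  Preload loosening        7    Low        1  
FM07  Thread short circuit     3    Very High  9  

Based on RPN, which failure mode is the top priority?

FM05

RPN = Severity × Occurrence × Detection:
  FM01: 7 × 5 × 6 = 210
  FM02: 4 × 7 × 4 = 112
  FM03: 10 × 6 × 6 = 360
  FM04: 10 × 8 × 2 = 160
  FM05: 7 × 8 × 8 = 448
  FM06: 4 × 1 × 7 = 28
  FM07: 10 × 9 × 3 = 270
Highest RPN is 448 → FM05.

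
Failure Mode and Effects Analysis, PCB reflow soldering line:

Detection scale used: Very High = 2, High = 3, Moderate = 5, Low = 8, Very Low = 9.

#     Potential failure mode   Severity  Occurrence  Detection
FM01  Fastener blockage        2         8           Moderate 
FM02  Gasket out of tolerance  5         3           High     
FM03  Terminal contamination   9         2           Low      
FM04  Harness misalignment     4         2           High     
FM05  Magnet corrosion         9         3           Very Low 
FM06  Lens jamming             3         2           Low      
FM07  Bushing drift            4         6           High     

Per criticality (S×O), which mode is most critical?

Criticality = Severity × Occurrence:
  FM01: 2 × 8 = 16
  FM02: 5 × 3 = 15
  FM03: 9 × 2 = 18
  FM04: 4 × 2 = 8
  FM05: 9 × 3 = 27
  FM06: 3 × 2 = 6
  FM07: 4 × 6 = 24
Highest criticality is 27 → FM05.

FM05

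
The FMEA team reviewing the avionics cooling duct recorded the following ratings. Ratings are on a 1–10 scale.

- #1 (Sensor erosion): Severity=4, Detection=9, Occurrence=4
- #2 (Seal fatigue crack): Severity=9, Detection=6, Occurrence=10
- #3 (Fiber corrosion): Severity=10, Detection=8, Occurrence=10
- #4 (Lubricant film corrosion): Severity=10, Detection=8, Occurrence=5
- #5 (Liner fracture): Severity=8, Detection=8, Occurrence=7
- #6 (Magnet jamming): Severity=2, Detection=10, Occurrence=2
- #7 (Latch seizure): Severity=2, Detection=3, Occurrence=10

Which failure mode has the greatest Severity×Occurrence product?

Criticality = Severity × Occurrence:
  #1: 4 × 4 = 16
  #2: 9 × 10 = 90
  #3: 10 × 10 = 100
  #4: 10 × 5 = 50
  #5: 8 × 7 = 56
  #6: 2 × 2 = 4
  #7: 2 × 10 = 20
Highest criticality is 100 → #3.

#3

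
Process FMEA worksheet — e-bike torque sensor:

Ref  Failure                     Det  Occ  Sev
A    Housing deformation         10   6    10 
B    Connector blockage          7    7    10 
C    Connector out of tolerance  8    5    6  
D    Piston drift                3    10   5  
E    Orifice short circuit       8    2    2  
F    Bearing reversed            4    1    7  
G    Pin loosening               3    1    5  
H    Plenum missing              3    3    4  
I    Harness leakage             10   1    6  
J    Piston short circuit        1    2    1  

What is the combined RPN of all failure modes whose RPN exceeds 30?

RPN = Severity × Occurrence × Detection:
  A: 10 × 6 × 10 = 600
  B: 10 × 7 × 7 = 490
  C: 6 × 5 × 8 = 240
  D: 5 × 10 × 3 = 150
  E: 2 × 2 × 8 = 32
  F: 7 × 1 × 4 = 28
  G: 5 × 1 × 3 = 15
  H: 4 × 3 × 3 = 36
  I: 6 × 1 × 10 = 60
  J: 1 × 2 × 1 = 2
RPN > 30: A (600), B (490), C (240), D (150), E (32), H (36), I (60).
Sum: 600 + 490 + 240 + 150 + 32 + 36 + 60 = 1608.

1608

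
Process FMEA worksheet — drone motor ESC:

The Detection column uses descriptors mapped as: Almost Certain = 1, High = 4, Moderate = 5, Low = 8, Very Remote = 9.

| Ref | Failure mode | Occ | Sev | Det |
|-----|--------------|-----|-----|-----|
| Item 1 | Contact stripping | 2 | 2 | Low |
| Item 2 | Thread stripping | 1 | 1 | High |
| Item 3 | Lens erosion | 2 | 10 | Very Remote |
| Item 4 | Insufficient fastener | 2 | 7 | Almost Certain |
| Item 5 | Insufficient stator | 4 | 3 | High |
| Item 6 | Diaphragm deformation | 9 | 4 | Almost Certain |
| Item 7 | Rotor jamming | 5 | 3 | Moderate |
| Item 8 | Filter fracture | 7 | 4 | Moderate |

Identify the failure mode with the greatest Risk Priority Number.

RPN = Severity × Occurrence × Detection:
  Item 1: 2 × 2 × 8 = 32
  Item 2: 1 × 1 × 4 = 4
  Item 3: 10 × 2 × 9 = 180
  Item 4: 7 × 2 × 1 = 14
  Item 5: 3 × 4 × 4 = 48
  Item 6: 4 × 9 × 1 = 36
  Item 7: 3 × 5 × 5 = 75
  Item 8: 4 × 7 × 5 = 140
Highest RPN is 180 → Item 3.

Item 3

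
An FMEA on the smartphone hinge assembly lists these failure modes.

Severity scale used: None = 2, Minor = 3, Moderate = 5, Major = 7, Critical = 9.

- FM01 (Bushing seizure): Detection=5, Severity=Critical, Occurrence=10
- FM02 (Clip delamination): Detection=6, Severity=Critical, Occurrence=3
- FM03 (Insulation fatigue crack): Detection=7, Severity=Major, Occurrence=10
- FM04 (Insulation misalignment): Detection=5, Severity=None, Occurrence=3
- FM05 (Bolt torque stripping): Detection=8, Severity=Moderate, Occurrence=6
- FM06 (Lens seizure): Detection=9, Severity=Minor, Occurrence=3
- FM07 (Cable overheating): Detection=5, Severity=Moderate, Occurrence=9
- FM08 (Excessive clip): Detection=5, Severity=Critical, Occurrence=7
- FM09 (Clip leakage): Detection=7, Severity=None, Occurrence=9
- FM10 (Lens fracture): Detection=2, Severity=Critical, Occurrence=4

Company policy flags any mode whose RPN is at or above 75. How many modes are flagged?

8

RPN = Severity × Occurrence × Detection:
  FM01: 9 × 10 × 5 = 450
  FM02: 9 × 3 × 6 = 162
  FM03: 7 × 10 × 7 = 490
  FM04: 2 × 3 × 5 = 30
  FM05: 5 × 6 × 8 = 240
  FM06: 3 × 3 × 9 = 81
  FM07: 5 × 9 × 5 = 225
  FM08: 9 × 7 × 5 = 315
  FM09: 2 × 9 × 7 = 126
  FM10: 9 × 4 × 2 = 72
Modes with RPN ≥ 75: FM01 (450), FM02 (162), FM03 (490), FM05 (240), FM06 (81), FM07 (225), FM08 (315), FM09 (126) → 8.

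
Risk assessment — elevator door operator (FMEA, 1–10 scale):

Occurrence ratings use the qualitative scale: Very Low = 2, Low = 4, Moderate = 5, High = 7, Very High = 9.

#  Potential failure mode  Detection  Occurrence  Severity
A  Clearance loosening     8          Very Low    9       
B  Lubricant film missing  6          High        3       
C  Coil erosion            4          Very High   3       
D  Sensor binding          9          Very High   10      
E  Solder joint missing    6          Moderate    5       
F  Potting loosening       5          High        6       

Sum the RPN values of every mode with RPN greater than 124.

RPN = Severity × Occurrence × Detection:
  A: 9 × 2 × 8 = 144
  B: 3 × 7 × 6 = 126
  C: 3 × 9 × 4 = 108
  D: 10 × 9 × 9 = 810
  E: 5 × 5 × 6 = 150
  F: 6 × 7 × 5 = 210
RPN > 124: A (144), B (126), D (810), E (150), F (210).
Sum: 144 + 126 + 810 + 150 + 210 = 1440.

1440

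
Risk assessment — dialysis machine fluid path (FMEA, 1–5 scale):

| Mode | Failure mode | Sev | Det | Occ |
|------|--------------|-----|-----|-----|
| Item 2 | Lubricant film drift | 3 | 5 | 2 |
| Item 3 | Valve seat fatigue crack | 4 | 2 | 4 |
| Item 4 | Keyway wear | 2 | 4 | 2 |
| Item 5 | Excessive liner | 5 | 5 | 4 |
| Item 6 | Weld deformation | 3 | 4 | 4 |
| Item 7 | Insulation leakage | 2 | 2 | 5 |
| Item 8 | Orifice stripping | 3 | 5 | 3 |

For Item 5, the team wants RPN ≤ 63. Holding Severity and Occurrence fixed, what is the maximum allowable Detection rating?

3

Item 5: S=5, O=4, D=5 → current RPN = 100.
Fixed product = 20. Need 20 × D ≤ 63, so D ≤ 63/20 = 3.15.
Maximum integer Detection rating = 3 (gives RPN 60; D=4 would give 80 > 63).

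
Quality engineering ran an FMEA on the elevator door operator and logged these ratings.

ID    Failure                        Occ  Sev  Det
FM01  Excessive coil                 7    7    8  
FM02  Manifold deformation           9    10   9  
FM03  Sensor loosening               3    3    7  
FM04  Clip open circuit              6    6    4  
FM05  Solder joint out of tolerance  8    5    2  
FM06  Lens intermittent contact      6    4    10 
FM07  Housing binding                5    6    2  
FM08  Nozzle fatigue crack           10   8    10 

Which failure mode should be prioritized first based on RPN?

FM02

RPN = Severity × Occurrence × Detection:
  FM01: 7 × 7 × 8 = 392
  FM02: 10 × 9 × 9 = 810
  FM03: 3 × 3 × 7 = 63
  FM04: 6 × 6 × 4 = 144
  FM05: 5 × 8 × 2 = 80
  FM06: 4 × 6 × 10 = 240
  FM07: 6 × 5 × 2 = 60
  FM08: 8 × 10 × 10 = 800
Highest RPN is 810 → FM02.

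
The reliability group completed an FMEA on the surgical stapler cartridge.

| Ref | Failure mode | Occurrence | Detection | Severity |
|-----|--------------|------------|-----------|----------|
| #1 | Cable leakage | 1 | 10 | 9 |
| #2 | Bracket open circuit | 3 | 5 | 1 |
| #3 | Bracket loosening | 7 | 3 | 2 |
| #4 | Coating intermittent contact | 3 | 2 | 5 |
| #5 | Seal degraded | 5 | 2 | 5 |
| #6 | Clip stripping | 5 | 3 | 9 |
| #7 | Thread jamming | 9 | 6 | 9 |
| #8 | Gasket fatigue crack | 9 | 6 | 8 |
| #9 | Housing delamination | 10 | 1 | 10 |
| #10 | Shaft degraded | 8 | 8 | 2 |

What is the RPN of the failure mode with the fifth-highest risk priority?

100

RPN = Severity × Occurrence × Detection:
  #1: 9 × 1 × 10 = 90
  #2: 1 × 3 × 5 = 15
  #3: 2 × 7 × 3 = 42
  #4: 5 × 3 × 2 = 30
  #5: 5 × 5 × 2 = 50
  #6: 9 × 5 × 3 = 135
  #7: 9 × 9 × 6 = 486
  #8: 8 × 9 × 6 = 432
  #9: 10 × 10 × 1 = 100
  #10: 2 × 8 × 8 = 128
Sorted descending: 486, 432, 135, 128, 100, 90, 50, 42, 30, 15.
The fifth-highest RPN is 100 (#9).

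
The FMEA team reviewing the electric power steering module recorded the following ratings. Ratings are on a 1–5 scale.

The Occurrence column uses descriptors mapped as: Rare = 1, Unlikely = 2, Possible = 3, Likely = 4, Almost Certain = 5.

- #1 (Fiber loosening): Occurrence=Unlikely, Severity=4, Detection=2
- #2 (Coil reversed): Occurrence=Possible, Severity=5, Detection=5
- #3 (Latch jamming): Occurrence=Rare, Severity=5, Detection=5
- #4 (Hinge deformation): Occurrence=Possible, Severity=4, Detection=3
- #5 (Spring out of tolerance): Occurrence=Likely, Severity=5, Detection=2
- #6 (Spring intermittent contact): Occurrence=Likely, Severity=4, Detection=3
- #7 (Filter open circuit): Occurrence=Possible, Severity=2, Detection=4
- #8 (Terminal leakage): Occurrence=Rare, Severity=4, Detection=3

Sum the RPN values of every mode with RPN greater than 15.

264

RPN = Severity × Occurrence × Detection:
  #1: 4 × 2 × 2 = 16
  #2: 5 × 3 × 5 = 75
  #3: 5 × 1 × 5 = 25
  #4: 4 × 3 × 3 = 36
  #5: 5 × 4 × 2 = 40
  #6: 4 × 4 × 3 = 48
  #7: 2 × 3 × 4 = 24
  #8: 4 × 1 × 3 = 12
RPN > 15: #1 (16), #2 (75), #3 (25), #4 (36), #5 (40), #6 (48), #7 (24).
Sum: 16 + 75 + 25 + 36 + 40 + 48 + 24 = 264.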